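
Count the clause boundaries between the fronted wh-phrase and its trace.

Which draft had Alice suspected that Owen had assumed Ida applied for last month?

2

"which draft" is extracted from the PP object of "applied".
Boundaries crossed, outermost first: [that], [Ø] — 2 in total.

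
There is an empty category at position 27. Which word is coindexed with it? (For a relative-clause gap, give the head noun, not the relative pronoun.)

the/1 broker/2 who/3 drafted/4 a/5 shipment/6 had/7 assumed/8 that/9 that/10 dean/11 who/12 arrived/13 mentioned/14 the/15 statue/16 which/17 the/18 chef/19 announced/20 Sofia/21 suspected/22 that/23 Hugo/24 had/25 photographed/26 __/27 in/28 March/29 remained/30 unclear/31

The gap at 27 is the object of "photographed", inside a relative clause.
The relative pronoun is "which" (word 17); it is bound by the head noun immediately before it.
Its filler is the head noun "statue", at word 16.

16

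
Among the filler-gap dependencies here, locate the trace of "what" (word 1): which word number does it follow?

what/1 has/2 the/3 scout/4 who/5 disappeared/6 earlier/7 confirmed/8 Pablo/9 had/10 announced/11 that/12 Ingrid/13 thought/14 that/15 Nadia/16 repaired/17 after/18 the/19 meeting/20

The displaced element is "what" (word 1).
It is linked across 3 clause boundaries (Ø → that → that).
It functions as the direct object of "repaired", so the gap sits immediately after word 17 ("repaired").
Base order: The scout who disappeared earlier has confirmed Pablo had announced that Ingrid thought that Nadia repaired what after the meeting.

17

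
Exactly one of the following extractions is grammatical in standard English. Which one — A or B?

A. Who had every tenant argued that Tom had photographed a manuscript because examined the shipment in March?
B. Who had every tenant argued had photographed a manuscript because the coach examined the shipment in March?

In A, the wh-phrase is extracted from inside an adjunct island (introduced by "because"), which blocks movement.
In B, the extraction path crosses only that-complement boundaries, which are transparent.
So B is grammatical.

B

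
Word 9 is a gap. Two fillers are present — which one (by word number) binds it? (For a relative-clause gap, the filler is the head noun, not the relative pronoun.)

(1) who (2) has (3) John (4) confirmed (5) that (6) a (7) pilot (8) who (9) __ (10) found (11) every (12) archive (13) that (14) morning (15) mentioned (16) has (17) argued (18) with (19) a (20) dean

7

The marked gap is inside the relative clause, the subject of "found".
Its filler is the head noun "pilot" (via "who"), at word 7.
(The other dependency links word 1 to a gap after word 15.)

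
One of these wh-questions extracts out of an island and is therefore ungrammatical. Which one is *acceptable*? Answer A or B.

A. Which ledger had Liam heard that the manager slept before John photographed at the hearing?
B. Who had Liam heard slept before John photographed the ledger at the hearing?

B

In A, the wh-phrase is extracted from inside an adjunct island (introduced by "before"), which blocks movement.
In B, the extraction path crosses only that-complement boundaries, which are transparent.
So B is grammatical.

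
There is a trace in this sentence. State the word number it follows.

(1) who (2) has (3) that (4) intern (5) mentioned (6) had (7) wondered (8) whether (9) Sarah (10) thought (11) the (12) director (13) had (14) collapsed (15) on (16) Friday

The displaced element is "who" (word 1).
It is linked across 1 clause boundary (Ø).
It functions as the subject of "wondered", so the gap sits immediately after word 5 ("mentioned").
Base order: That intern has mentioned who had wondered whether Sarah thought the director had collapsed on Friday.

5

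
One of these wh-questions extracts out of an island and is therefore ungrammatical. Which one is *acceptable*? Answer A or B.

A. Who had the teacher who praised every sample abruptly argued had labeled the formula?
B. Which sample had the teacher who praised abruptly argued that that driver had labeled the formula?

In B, the wh-phrase is extracted from inside a complex-NP island (relative clause) (introduced by "who"), which blocks movement.
In A, the extraction path crosses only that-complement boundaries, which are transparent.
So A is grammatical.

A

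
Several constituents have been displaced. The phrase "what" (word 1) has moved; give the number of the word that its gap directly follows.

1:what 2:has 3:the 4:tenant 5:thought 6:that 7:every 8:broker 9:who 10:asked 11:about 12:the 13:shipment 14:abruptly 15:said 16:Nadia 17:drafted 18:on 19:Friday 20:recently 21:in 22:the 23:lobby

17

The displaced element is "what" (word 1).
It is linked across 2 clause boundaries (that → Ø).
It functions as the direct object of "drafted", so the gap sits immediately after word 17 ("drafted").
Base order: The tenant has thought that every broker who asked about the shipment abruptly said Nadia drafted what on Friday recently in the lobby.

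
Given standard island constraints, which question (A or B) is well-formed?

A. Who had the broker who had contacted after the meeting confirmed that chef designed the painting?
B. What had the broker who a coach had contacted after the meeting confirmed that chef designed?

B

In A, the wh-phrase is extracted from inside a complex-NP island (relative clause) (introduced by "who"), which blocks movement.
In B, the extraction path crosses only that-complement boundaries, which are transparent.
So B is grammatical.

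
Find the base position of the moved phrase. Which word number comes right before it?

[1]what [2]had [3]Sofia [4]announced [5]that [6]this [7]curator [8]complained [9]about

The displaced element is "what" (word 1).
It is linked across 1 clause boundary (that).
It functions as the object of the preposition "about" of "complained", so the gap sits immediately after word 9 ("about").
Base order: Sofia had announced that this curator complained about what.

9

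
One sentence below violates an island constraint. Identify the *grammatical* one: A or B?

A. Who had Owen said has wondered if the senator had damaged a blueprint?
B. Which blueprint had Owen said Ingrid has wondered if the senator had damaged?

A

In B, the wh-phrase is extracted from inside a wh-island (introduced by "if"), which blocks movement.
In A, the extraction path crosses only that-complement boundaries, which are transparent.
So A is grammatical.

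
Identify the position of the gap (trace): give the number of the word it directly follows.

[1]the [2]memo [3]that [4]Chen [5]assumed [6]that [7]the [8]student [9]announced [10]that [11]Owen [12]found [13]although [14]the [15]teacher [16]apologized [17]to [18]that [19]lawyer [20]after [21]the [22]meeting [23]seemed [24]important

The displaced element is "the memo" (word 2).
It is linked across 2 clause boundaries (that → that).
It functions as the direct object of "found", so the gap sits immediately after word 12 ("found").
Base order: Chen assumed that the student announced that Owen found the memo although the teacher apologized to that lawyer after the meeting.

12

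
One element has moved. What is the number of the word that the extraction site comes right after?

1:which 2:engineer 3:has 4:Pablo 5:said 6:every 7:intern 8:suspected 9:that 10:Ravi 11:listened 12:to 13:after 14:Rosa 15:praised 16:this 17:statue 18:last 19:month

The displaced element is "which engineer" (word 2).
It is linked across 2 clause boundaries (Ø → that).
It functions as the object of the preposition "to" of "listened", so the gap sits immediately after word 12 ("to").
Base order: Pablo has said every intern suspected that Ravi listened to which engineer after Rosa praised this statue last month.

12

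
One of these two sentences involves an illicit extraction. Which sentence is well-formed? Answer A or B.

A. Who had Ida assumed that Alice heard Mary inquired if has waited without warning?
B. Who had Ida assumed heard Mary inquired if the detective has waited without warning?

B

In A, the wh-phrase is extracted from inside a wh-island (introduced by "if"), which blocks movement.
In B, the extraction path crosses only that-complement boundaries, which are transparent.
So B is grammatical.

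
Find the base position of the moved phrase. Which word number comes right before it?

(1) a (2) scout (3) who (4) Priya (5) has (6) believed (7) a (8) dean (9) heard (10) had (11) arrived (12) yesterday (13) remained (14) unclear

The displaced element is "a scout" (word 2).
It is linked across 2 clause boundaries (Ø → Ø).
It functions as the subject of "arrived", so the gap sits immediately after word 9 ("heard").
Base order: Priya has believed a dean heard that a scout had arrived yesterday.

9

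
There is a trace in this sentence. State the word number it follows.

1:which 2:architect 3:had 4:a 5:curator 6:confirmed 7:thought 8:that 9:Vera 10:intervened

The displaced element is "which architect" (word 2).
It is linked across 1 clause boundary (Ø).
It functions as the subject of "thought", so the gap sits immediately after word 6 ("confirmed").
Base order: A curator had confirmed that which architect thought that Vera intervened.

6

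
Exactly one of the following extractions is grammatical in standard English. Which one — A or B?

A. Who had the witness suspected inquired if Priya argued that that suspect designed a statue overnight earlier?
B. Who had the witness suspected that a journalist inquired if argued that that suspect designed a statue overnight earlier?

A

In B, the wh-phrase is extracted from inside a wh-island (introduced by "if"), which blocks movement.
In A, the extraction path crosses only that-complement boundaries, which are transparent.
So A is grammatical.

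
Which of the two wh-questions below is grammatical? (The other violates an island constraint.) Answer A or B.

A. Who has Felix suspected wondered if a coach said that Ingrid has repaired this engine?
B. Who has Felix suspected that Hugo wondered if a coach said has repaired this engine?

A

In B, the wh-phrase is extracted from inside a wh-island (introduced by "if"), which blocks movement.
In A, the extraction path crosses only that-complement boundaries, which are transparent.
So A is grammatical.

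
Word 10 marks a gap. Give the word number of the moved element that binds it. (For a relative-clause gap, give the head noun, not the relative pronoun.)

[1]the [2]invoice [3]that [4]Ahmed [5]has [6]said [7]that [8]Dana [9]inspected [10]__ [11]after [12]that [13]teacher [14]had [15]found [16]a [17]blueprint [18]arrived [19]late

2

The gap at 10 is the object of "inspected", inside a relative clause.
The relative pronoun is "that" (word 3); it is bound by the head noun immediately before it.
Its filler is the head noun "invoice", at word 2.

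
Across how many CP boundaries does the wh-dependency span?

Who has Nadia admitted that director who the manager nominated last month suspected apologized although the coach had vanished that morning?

2

"who" is extracted from the subject of "apologized".
Boundaries crossed, outermost first: [Ø], [Ø] — 2 in total.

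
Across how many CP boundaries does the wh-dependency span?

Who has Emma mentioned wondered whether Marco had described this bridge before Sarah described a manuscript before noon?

"who" is extracted from the subject of "wondered".
Boundaries crossed, outermost first: [Ø] — 1 in total.

1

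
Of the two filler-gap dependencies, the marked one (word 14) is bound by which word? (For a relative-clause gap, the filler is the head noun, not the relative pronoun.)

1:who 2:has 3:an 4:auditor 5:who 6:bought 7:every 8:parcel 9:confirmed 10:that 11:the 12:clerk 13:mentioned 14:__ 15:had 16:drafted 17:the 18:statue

1

The marked gap is the subject of "drafted".
Its filler is the fronted wh-phrase "who", at word 1.
(The other dependency links word 4 to a gap after word 5.)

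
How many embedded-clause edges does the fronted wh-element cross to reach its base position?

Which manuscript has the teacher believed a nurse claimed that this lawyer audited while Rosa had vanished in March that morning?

"which manuscript" is extracted from the object of "audited".
Boundaries crossed, outermost first: [Ø], [that] — 2 in total.

2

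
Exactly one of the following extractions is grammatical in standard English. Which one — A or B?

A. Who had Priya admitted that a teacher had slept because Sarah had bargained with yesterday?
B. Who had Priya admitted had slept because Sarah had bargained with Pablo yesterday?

In A, the wh-phrase is extracted from inside an adjunct island (introduced by "because"), which blocks movement.
In B, the extraction path crosses only that-complement boundaries, which are transparent.
So B is grammatical.

B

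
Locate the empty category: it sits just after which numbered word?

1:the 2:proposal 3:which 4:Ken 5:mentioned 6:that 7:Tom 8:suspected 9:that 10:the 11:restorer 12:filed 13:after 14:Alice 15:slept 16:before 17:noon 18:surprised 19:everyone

12

The displaced element is "the proposal" (word 2).
It is linked across 2 clause boundaries (that → that).
It functions as the direct object of "filed", so the gap sits immediately after word 12 ("filed").
Base order: Ken mentioned that Tom suspected that the restorer filed the proposal after Alice slept before noon.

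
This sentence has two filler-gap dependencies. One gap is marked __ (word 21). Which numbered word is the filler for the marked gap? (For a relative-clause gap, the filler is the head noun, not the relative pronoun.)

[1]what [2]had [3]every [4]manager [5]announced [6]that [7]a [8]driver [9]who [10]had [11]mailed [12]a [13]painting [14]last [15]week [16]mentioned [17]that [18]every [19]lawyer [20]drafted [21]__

The marked gap is the direct object of "drafted".
Its filler is the fronted wh-phrase "what", at word 1.
(The other dependency links word 8 to a gap after word 9.)

1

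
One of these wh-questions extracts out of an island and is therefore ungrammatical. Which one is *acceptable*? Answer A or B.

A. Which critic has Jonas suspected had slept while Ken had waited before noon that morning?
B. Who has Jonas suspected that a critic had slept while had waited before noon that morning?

In B, the wh-phrase is extracted from inside an adjunct island (introduced by "while"), which blocks movement.
In A, the extraction path crosses only that-complement boundaries, which are transparent.
So A is grammatical.

A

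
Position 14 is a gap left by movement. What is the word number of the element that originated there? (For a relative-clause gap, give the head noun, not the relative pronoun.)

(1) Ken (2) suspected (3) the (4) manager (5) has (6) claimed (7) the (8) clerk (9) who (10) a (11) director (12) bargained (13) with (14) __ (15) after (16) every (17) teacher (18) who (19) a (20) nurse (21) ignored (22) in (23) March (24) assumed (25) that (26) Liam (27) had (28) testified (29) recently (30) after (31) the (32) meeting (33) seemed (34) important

The gap at 14 is the prepositional object of "bargained", inside a relative clause.
The relative pronoun is "who" (word 9); it is bound by the head noun immediately before it.
Its filler is the head noun "clerk", at word 8.

8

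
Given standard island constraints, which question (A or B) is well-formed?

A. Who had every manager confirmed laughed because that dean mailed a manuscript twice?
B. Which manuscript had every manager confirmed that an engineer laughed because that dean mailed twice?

In B, the wh-phrase is extracted from inside an adjunct island (introduced by "because"), which blocks movement.
In A, the extraction path crosses only that-complement boundaries, which are transparent.
So A is grammatical.

A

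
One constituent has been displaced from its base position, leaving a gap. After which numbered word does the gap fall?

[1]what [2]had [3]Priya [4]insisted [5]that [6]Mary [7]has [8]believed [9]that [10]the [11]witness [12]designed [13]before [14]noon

The displaced element is "what" (word 1).
It is linked across 2 clause boundaries (that → that).
It functions as the direct object of "designed", so the gap sits immediately after word 12 ("designed").
Base order: Priya had insisted that Mary has believed that the witness designed what before noon.

12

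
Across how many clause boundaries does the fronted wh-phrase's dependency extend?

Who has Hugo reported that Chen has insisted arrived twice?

2

"who" is extracted from the subject of "arrived".
Boundaries crossed, outermost first: [that], [Ø] — 2 in total.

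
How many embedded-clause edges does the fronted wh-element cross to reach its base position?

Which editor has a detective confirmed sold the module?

"which editor" is extracted from the subject of "sold".
Boundaries crossed, outermost first: [Ø] — 1 in total.

1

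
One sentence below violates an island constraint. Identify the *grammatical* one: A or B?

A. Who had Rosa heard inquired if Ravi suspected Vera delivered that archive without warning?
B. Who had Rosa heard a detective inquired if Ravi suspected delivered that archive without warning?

A

In B, the wh-phrase is extracted from inside a wh-island (introduced by "if"), which blocks movement.
In A, the extraction path crosses only that-complement boundaries, which are transparent.
So A is grammatical.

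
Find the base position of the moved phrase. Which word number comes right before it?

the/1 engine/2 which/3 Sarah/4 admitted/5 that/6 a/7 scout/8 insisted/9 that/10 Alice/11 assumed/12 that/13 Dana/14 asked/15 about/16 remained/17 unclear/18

16

The displaced element is "the engine" (word 2).
It is linked across 3 clause boundaries (that → that → that).
It functions as the object of the preposition "about" of "asked", so the gap sits immediately after word 16 ("about").
Base order: Sarah admitted that a scout insisted that Alice assumed that Dana asked about the engine.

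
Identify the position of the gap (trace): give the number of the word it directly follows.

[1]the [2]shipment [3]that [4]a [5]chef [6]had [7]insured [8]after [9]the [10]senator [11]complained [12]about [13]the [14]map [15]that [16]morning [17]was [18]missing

7

The displaced element is "the shipment" (word 2).
It functions as the direct object of "insured", so the gap sits immediately after word 7 ("insured").
Base order: A chef had insured the shipment after the senator complained about the map that morning.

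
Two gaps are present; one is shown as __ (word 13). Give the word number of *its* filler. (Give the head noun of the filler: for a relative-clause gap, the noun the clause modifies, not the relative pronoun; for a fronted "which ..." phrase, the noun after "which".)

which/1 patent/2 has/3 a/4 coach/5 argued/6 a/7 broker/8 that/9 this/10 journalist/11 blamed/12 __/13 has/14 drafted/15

8

The marked gap is inside the relative clause, the direct object of "blamed".
Its filler is the head noun "broker" (via "that"), at word 8.
(The other dependency links word 2 to a gap after word 15.)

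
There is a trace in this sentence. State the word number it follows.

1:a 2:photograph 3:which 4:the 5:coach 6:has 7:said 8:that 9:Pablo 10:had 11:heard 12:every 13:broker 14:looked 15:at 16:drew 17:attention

The displaced element is "a photograph" (word 2).
It is linked across 2 clause boundaries (that → Ø).
It functions as the object of the preposition "at" of "looked", so the gap sits immediately after word 15 ("at").
Base order: The coach has said that Pablo had heard every broker looked at a photograph.

15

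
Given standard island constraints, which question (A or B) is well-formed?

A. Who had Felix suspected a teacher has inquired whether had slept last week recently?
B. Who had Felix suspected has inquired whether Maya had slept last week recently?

In A, the wh-phrase is extracted from inside a wh-island (introduced by "whether"), which blocks movement.
In B, the extraction path crosses only that-complement boundaries, which are transparent.
So B is grammatical.

B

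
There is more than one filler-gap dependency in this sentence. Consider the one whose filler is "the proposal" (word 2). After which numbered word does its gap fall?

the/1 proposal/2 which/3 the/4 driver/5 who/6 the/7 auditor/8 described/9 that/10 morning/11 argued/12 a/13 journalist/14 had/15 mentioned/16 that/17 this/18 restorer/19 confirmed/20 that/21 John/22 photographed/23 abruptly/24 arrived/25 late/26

23

The displaced element is "the proposal" (word 2).
It is linked across 3 clause boundaries (Ø → that → that).
It functions as the direct object of "photographed", so the gap sits immediately after word 23 ("photographed").
Base order: The driver who the auditor described that morning argued a journalist had mentioned that this restorer confirmed that John photographed the proposal abruptly.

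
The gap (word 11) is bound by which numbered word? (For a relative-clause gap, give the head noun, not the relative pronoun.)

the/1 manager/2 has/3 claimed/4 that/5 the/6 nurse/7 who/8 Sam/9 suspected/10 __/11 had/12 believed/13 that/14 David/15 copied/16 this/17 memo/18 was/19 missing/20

7

The gap at 11 is the subject of "believed", inside a relative clause.
The relative pronoun is "who" (word 8); it is bound by the head noun immediately before it.
Its filler is the head noun "nurse", at word 7.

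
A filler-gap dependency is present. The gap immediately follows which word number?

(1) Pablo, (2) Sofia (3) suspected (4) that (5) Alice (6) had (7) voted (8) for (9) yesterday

8

The displaced element is "Pablo" (word 1).
It is linked across 1 clause boundary (that).
It functions as the object of the preposition "for" of "voted", so the gap sits immediately after word 8 ("for").
Base order: Sofia suspected that Alice had voted for Pablo yesterday.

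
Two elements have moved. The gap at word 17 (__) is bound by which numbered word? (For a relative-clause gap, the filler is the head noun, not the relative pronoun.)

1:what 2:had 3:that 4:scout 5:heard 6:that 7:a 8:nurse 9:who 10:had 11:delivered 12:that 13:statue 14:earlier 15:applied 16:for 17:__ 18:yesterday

The marked gap is the object of the preposition "for" of "applied".
Its filler is the fronted wh-phrase "what", at word 1.
(The other dependency links word 8 to a gap after word 9.)

1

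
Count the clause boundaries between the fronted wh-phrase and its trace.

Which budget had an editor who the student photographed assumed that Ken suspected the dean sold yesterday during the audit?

"which budget" is extracted from the object of "sold".
Boundaries crossed, outermost first: [that], [Ø] — 2 in total.

2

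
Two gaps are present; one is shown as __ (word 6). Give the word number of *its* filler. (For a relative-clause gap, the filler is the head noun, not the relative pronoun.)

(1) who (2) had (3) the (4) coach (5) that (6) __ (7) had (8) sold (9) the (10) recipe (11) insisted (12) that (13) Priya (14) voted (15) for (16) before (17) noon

The marked gap is inside the relative clause, the subject of "sold".
Its filler is the head noun "coach" (via "that"), at word 4.
(The other dependency links word 1 to a gap after word 15.)

4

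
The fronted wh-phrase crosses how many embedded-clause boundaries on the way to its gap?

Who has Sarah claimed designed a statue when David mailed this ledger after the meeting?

"who" is extracted from the subject of "designed".
Boundaries crossed, outermost first: [Ø] — 1 in total.

1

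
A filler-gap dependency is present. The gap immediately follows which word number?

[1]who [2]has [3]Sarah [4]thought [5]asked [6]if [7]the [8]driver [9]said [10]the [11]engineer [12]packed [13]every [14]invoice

4

The displaced element is "who" (word 1).
It is linked across 1 clause boundary (Ø).
It functions as the subject of "asked", so the gap sits immediately after word 4 ("thought").
Base order: Sarah has thought who asked if the driver said the engineer packed every invoice.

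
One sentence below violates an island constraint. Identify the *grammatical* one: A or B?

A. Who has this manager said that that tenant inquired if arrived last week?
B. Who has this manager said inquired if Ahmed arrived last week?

B

In A, the wh-phrase is extracted from inside a wh-island (introduced by "if"), which blocks movement.
In B, the extraction path crosses only that-complement boundaries, which are transparent.
So B is grammatical.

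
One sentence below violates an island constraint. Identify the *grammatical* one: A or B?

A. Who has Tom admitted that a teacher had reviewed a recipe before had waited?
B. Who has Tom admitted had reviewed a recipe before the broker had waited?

B

In A, the wh-phrase is extracted from inside an adjunct island (introduced by "before"), which blocks movement.
In B, the extraction path crosses only that-complement boundaries, which are transparent.
So B is grammatical.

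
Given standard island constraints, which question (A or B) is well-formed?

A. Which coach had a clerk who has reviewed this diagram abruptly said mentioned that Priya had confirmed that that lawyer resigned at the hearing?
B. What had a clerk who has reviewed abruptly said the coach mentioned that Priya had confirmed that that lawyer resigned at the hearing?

In B, the wh-phrase is extracted from inside a complex-NP island (relative clause) (introduced by "who"), which blocks movement.
In A, the extraction path crosses only that-complement boundaries, which are transparent.
So A is grammatical.

A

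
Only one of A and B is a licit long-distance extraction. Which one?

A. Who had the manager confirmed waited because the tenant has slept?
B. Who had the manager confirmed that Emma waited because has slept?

In B, the wh-phrase is extracted from inside an adjunct island (introduced by "because"), which blocks movement.
In A, the extraction path crosses only that-complement boundaries, which are transparent.
So A is grammatical.

A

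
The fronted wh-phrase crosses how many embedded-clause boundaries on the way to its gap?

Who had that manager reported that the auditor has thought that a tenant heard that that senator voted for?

3

"who" is extracted from the PP object of "voted".
Boundaries crossed, outermost first: [that], [that], [that] — 3 in total.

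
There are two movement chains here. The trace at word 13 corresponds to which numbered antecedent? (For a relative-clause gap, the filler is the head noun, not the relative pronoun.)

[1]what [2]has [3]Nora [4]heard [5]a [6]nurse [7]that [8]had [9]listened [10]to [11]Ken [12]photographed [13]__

1

The marked gap is the direct object of "photographed".
Its filler is the fronted wh-phrase "what", at word 1.
(The other dependency links word 6 to a gap after word 7.)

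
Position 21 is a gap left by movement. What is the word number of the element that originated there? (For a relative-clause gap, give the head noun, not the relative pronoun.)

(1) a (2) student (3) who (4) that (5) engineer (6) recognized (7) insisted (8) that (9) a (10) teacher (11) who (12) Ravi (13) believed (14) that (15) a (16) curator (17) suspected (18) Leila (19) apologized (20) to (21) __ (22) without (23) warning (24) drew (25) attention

10

The gap at 21 is the prepositional object of "apologized", inside a relative clause.
The relative pronoun is "who" (word 11); it is bound by the head noun immediately before it.
Its filler is the head noun "teacher", at word 10.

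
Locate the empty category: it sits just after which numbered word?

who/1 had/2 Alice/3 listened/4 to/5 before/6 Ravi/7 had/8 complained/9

5

The displaced element is "who" (word 1).
It functions as the object of the preposition "to" of "listened", so the gap sits immediately after word 5 ("to").
Base order: Alice had listened to who before Ravi had complained.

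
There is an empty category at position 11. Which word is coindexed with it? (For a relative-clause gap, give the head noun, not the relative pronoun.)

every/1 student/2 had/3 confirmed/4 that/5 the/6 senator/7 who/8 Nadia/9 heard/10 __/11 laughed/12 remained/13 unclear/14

The gap at 11 is the subject of "laughed", inside a relative clause.
The relative pronoun is "who" (word 8); it is bound by the head noun immediately before it.
Its filler is the head noun "senator", at word 7.

7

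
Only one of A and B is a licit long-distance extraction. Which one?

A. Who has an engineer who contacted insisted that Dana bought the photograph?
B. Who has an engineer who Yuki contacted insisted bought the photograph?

B

In A, the wh-phrase is extracted from inside a complex-NP island (relative clause) (introduced by "who"), which blocks movement.
In B, the extraction path crosses only that-complement boundaries, which are transparent.
So B is grammatical.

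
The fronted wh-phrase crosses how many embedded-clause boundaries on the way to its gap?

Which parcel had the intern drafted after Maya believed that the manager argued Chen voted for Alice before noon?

"which parcel" originates inside the matrix clause — no clause boundary is crossed.

0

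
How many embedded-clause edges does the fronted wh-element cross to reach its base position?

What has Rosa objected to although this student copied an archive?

0

"what" originates inside the matrix clause — no clause boundary is crossed.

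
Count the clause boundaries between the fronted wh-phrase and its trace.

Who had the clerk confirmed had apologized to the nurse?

"who" is extracted from the subject of "apologized".
Boundaries crossed, outermost first: [Ø] — 1 in total.

1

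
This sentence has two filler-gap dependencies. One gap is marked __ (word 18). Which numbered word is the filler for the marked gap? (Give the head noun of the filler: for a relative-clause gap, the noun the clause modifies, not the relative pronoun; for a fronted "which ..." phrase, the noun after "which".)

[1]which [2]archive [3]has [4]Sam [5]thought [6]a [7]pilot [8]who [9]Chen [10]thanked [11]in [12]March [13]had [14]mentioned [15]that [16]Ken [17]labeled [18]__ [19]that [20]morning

2

The marked gap is the direct object of "labeled".
Its filler is the fronted wh-phrase "which archive", at word 2.
(The other dependency links word 7 to a gap after word 10.)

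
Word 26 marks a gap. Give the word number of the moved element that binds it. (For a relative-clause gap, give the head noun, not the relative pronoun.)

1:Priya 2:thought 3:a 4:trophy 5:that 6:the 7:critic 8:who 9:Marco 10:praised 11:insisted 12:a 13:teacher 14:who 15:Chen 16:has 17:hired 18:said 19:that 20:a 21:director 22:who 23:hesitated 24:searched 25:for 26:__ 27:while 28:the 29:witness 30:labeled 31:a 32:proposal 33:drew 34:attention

The gap at 26 is the prepositional object of "searched", inside a relative clause.
The relative pronoun is "that" (word 5); it is bound by the head noun immediately before it.
Its filler is the head noun "trophy", at word 4.

4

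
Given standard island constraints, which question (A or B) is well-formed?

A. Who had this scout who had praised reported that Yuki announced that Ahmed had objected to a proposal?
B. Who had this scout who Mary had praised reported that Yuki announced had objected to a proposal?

B

In A, the wh-phrase is extracted from inside a complex-NP island (relative clause) (introduced by "who"), which blocks movement.
In B, the extraction path crosses only that-complement boundaries, which are transparent.
So B is grammatical.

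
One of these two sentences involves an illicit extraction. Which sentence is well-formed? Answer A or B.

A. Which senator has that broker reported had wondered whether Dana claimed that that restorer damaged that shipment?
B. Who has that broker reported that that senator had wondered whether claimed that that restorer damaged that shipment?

A

In B, the wh-phrase is extracted from inside a wh-island (introduced by "whether"), which blocks movement.
In A, the extraction path crosses only that-complement boundaries, which are transparent.
So A is grammatical.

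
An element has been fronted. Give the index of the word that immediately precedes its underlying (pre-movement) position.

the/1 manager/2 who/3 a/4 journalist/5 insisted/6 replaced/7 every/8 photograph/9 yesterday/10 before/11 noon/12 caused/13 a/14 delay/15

6

The displaced element is "the manager" (word 2).
It is linked across 1 clause boundary (Ø).
It functions as the subject of "replaced", so the gap sits immediately after word 6 ("insisted").
Base order: A journalist insisted the manager replaced every photograph yesterday before noon.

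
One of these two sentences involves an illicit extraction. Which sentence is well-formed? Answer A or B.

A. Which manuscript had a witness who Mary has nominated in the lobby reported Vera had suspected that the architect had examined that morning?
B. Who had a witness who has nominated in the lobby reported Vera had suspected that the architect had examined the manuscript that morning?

In B, the wh-phrase is extracted from inside a complex-NP island (relative clause) (introduced by "who"), which blocks movement.
In A, the extraction path crosses only that-complement boundaries, which are transparent.
So A is grammatical.

A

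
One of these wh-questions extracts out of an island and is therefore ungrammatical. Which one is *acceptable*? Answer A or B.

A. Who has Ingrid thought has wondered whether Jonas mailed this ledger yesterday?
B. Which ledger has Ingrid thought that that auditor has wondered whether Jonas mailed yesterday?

In B, the wh-phrase is extracted from inside a wh-island (introduced by "whether"), which blocks movement.
In A, the extraction path crosses only that-complement boundaries, which are transparent.
So A is grammatical.

A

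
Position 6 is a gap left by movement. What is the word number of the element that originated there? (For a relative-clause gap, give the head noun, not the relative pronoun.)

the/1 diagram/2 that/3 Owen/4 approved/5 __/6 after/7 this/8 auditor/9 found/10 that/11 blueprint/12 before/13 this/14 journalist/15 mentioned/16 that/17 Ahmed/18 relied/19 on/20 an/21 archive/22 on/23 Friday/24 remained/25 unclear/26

2

The gap at 6 is the object of "approved", inside a relative clause.
The relative pronoun is "that" (word 3); it is bound by the head noun immediately before it.
Its filler is the head noun "diagram", at word 2.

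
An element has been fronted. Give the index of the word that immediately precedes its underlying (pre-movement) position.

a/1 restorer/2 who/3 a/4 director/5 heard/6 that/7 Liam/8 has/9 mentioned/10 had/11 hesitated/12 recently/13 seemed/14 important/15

The displaced element is "a restorer" (word 2).
It is linked across 2 clause boundaries (that → Ø).
It functions as the subject of "hesitated", so the gap sits immediately after word 10 ("mentioned").
Base order: A director heard that Liam has mentioned that a restorer had hesitated recently.

10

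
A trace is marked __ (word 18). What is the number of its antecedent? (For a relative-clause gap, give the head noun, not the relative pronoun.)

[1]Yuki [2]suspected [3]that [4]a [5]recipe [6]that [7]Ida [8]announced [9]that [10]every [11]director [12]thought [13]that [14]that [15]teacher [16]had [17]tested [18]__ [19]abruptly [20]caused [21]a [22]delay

The gap at 18 is the object of "tested", inside a relative clause.
The relative pronoun is "that" (word 6); it is bound by the head noun immediately before it.
Its filler is the head noun "recipe", at word 5.

5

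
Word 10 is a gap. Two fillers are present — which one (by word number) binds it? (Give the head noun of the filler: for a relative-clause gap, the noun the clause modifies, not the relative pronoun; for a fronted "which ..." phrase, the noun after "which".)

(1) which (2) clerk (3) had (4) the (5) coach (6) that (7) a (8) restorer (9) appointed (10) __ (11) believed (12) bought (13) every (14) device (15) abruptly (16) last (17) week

The marked gap is inside the relative clause, the direct object of "appointed".
Its filler is the head noun "coach" (via "that"), at word 5.
(The other dependency links word 2 to a gap after word 11.)

5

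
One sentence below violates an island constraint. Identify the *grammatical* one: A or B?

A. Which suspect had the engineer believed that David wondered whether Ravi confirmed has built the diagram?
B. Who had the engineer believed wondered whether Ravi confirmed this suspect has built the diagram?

In A, the wh-phrase is extracted from inside a wh-island (introduced by "whether"), which blocks movement.
In B, the extraction path crosses only that-complement boundaries, which are transparent.
So B is grammatical.

B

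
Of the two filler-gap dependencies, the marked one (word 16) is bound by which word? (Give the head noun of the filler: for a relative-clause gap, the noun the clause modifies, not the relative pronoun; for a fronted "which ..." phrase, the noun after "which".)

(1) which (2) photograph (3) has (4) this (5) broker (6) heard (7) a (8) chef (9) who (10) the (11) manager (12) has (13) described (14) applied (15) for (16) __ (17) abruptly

The marked gap is the object of the preposition "for" of "applied".
Its filler is the fronted wh-phrase "which photograph", at word 2.
(The other dependency links word 8 to a gap after word 13.)

2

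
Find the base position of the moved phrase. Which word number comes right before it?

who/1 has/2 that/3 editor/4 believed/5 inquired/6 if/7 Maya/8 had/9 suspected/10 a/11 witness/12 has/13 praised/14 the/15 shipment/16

The displaced element is "who" (word 1).
It is linked across 1 clause boundary (Ø).
It functions as the subject of "inquired", so the gap sits immediately after word 5 ("believed").
Base order: That editor has believed who inquired if Maya had suspected a witness has praised the shipment.

5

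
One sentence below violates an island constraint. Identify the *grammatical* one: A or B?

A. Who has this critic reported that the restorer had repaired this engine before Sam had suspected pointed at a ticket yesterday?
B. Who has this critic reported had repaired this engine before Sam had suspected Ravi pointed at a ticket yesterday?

In A, the wh-phrase is extracted from inside an adjunct island (introduced by "before"), which blocks movement.
In B, the extraction path crosses only that-complement boundaries, which are transparent.
So B is grammatical.

B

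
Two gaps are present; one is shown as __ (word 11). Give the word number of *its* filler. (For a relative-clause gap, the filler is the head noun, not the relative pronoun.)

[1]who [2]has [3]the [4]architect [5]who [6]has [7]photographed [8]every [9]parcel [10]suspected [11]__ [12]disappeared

The marked gap is the subject of "disappeared".
Its filler is the fronted wh-phrase "who", at word 1.
(The other dependency links word 4 to a gap after word 5.)

1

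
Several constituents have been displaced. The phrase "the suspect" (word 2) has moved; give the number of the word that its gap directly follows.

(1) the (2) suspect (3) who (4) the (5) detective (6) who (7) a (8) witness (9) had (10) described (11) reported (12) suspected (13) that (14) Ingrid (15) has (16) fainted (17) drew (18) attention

11

The displaced element is "the suspect" (word 2).
It is linked across 1 clause boundary (Ø).
It functions as the subject of "suspected", so the gap sits immediately after word 11 ("reported").
Base order: The detective who a witness had described reported that the suspect suspected that Ingrid has fainted.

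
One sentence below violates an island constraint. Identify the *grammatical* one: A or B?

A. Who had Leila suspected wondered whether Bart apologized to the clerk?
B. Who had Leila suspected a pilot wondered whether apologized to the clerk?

In B, the wh-phrase is extracted from inside a wh-island (introduced by "whether"), which blocks movement.
In A, the extraction path crosses only that-complement boundaries, which are transparent.
So A is grammatical.

A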